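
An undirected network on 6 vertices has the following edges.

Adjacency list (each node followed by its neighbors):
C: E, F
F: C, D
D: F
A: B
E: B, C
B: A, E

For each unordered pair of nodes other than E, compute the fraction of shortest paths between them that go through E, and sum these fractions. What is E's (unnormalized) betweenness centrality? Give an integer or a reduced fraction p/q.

6

Pairs whose geodesics pass through E — F–A: 1; F–B: 1; A–D: 1; A–C: 1; D–B: 1; B–C: 1.
All other pairs contribute 0.
Summing the contributions gives betweenness(E) = 6.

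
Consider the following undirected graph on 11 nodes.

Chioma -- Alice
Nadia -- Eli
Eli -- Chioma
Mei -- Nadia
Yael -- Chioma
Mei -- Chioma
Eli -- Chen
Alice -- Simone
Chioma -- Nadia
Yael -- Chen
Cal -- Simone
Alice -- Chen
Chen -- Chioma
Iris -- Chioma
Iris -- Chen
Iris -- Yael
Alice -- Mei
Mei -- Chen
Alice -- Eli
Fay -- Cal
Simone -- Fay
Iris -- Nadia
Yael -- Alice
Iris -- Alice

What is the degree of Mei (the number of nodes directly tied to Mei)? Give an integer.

Mei is directly tied to Alice, Chen, Chioma, and Nadia. That is 4 neighbors, so the degree of Mei is 4.

4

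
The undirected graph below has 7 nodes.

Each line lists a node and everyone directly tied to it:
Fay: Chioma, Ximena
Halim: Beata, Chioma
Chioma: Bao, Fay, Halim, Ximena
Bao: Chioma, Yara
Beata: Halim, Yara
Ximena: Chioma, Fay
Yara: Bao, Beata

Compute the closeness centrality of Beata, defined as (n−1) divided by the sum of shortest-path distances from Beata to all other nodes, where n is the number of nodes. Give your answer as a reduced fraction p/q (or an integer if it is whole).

1/2

Distances from Beata: Bao:2, Chioma:2, Fay:3, Halim:1, Ximena:3, Yara:1. Sum = 12.
n = 7, so closeness = 6/12 = 1/2.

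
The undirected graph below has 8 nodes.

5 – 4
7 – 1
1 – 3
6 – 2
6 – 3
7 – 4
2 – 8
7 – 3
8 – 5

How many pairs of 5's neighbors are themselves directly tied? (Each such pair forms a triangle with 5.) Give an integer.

0

5's neighbors are 4 and 8, but none of them are tied to each other, so no triangle contains 5.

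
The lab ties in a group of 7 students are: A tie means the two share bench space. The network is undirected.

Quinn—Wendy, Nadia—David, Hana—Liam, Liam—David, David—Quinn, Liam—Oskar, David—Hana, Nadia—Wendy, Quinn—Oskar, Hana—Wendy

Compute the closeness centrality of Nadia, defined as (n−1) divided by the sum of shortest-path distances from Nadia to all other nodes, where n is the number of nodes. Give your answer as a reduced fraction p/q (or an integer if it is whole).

6/11

Distances from Nadia: David:1, Hana:2, Liam:2, Oskar:3, Quinn:2, Wendy:1. Sum = 11.
n = 7, so closeness = 6/11.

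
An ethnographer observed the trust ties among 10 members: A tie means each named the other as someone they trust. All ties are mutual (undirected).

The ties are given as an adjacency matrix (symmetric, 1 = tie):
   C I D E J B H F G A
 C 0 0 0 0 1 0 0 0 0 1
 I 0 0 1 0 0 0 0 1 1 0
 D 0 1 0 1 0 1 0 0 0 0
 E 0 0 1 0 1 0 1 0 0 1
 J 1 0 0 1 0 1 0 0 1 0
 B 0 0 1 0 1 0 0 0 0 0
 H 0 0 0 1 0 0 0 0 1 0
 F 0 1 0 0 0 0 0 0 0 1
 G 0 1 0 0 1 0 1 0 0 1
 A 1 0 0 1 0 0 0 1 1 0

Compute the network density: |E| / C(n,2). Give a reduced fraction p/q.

There are 15 edges and 10 nodes, so the maximum possible is C(10,2) = 45.
Density = 15/45 = 1/3.

1/3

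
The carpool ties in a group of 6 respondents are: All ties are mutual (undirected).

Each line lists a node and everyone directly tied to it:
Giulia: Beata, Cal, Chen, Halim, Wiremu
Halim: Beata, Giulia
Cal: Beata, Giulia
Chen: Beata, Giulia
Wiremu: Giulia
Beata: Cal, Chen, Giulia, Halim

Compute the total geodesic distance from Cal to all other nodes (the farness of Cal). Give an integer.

Distances from Cal: Beata:1, Chen:2, Giulia:1, Halim:2, Wiremu:2.
Sum = 1 + 2 + 1 + 2 + 2 = 8.

8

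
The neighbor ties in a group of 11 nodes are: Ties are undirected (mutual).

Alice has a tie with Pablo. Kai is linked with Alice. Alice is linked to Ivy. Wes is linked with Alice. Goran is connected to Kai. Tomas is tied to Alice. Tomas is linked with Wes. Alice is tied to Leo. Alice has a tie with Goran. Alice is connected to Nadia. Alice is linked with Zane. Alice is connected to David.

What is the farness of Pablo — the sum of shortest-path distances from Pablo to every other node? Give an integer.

Distances from Pablo: Alice:1, David:2, Goran:2, Ivy:2, Kai:2, Leo:2, Nadia:2, Tomas:2, Wes:2, Zane:2.
Sum = 1 + 2 + 2 + 2 + 2 + 2 + 2 + 2 + 2 + 2 = 19.

19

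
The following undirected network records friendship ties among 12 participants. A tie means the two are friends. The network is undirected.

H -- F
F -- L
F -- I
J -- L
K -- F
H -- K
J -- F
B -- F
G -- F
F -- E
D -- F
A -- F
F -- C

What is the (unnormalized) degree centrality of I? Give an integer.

1

I is directly tied to F. That is 1 neighbor, so the degree of I is 1.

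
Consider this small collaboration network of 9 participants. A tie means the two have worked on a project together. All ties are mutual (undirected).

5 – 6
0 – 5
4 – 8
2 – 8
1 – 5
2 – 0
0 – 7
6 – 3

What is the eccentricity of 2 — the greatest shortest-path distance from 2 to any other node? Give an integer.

Distances from 2: 0:1, 1:3, 3:4, 4:2, 5:2, 6:3, 7:2, 8:1.
The largest is 4 (to 3), so the eccentricity of 2 is 4.

4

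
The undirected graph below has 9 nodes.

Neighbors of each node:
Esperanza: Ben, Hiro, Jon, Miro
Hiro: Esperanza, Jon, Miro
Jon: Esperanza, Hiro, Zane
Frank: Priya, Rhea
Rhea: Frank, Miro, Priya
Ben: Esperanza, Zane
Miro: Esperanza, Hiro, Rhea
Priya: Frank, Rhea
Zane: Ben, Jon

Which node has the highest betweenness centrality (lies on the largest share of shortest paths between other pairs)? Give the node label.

Unnormalized betweenness of each node: Ben:11/6, Esperanza:61/6, Frank:0, Hiro:10/3, Jon:25/6, Miro:15, Priya:0, Rhea:12, Zane:1/2.
Miro has the largest value, 15, making it the main broker — the node through which the most shortest paths run.

Miro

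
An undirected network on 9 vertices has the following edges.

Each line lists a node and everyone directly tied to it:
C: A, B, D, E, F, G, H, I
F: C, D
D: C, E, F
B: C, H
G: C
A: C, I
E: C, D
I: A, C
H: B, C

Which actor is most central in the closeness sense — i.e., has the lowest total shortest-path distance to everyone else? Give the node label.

Farness (sum of distances to all others) for each node — A:14, B:14, C:8, D:13, E:14, F:14, G:15, H:14, I:14.
The smallest farness is 8, for C, so C has the highest closeness.

C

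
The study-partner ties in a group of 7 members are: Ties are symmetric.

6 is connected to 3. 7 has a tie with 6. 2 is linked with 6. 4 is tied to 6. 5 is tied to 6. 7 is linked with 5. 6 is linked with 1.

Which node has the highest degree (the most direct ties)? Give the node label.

6

Degrees — 1:1, 2:1, 3:1, 4:1, 5:2, 6:6, 7:2.
The maximum is 6, attained only by 6.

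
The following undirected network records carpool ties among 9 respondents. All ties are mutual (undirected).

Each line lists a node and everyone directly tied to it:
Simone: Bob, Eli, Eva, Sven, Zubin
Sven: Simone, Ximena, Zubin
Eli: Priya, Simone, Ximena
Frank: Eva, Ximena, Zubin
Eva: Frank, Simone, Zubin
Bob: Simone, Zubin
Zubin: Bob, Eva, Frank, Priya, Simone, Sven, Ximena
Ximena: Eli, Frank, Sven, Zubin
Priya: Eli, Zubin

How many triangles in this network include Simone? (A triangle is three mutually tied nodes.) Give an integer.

Simone's neighbors: Bob, Eli, Eva, Sven, and Zubin.
Neighbor pairs that are themselves tied: Simone–Bob–Zubin; Simone–Eva–Zubin; Simone–Sven–Zubin. Each forms one triangle with Simone, for 3 in total.

3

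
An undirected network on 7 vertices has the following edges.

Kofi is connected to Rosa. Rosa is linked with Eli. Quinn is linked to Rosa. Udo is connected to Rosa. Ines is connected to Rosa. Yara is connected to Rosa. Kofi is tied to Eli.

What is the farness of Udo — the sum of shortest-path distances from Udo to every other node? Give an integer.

11

Distances from Udo: Eli:2, Ines:2, Kofi:2, Quinn:2, Rosa:1, Yara:2.
Sum = 2 + 2 + 2 + 2 + 1 + 2 = 11.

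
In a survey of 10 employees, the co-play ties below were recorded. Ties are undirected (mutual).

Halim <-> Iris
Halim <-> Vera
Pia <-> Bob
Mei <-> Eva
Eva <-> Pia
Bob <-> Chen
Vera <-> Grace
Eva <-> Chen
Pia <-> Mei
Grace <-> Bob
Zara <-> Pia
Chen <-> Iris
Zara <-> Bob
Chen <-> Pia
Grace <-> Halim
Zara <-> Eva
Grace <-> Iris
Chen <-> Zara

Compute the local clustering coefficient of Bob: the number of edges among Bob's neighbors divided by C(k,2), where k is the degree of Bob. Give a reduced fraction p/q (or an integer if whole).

Bob's neighbors: Chen, Grace, Pia, and Zara (k = 4).
Possible neighbor pairs: C(4,2) = 6. Edges among them: Chen–Pia, Chen–Zara, Pia–Zara → e = 3.
Clustering(Bob) = 3/6 = 1/2.

1/2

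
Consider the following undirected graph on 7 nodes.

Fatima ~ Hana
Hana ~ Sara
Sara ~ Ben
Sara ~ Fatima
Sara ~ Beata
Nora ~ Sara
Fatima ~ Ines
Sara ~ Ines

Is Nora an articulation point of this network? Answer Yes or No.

Even without Nora, every remaining node can still reach every other (the residual graph is connected), so Nora is not a cut vertex.

No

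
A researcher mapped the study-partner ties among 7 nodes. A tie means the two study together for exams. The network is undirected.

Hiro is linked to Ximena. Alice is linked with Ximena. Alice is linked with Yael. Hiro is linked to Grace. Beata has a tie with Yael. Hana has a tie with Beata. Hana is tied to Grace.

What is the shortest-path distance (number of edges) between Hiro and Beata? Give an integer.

One shortest route is Hiro – Grace – Hana – Beata, which uses 3 edges, and at distance 2 from Hiro we only reach {Alice, Hana}, which does not include Beata. So d(Hiro,Beata) = 3.

3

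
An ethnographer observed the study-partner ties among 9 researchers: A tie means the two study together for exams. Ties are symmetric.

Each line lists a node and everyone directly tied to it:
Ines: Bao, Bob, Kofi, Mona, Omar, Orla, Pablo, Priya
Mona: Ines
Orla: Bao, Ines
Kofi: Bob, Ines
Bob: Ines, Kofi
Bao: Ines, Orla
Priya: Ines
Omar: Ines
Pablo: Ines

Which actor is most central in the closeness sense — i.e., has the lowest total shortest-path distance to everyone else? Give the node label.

Ines

Farness (sum of distances to all others) for each node — Bao:14, Bob:14, Ines:8, Kofi:14, Mona:15, Omar:15, Orla:14, Pablo:15, Priya:15.
The smallest farness is 8, for Ines, so Ines has the highest closeness.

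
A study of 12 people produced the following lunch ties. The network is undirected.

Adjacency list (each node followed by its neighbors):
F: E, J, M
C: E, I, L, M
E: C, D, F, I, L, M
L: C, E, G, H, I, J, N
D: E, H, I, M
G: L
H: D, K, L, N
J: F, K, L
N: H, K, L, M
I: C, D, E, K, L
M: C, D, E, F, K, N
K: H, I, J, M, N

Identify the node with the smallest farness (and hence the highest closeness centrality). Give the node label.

L

Farness (sum of distances to all others) for each node — C:18, D:20, E:16, F:21, G:25, H:19, I:17, J:20, K:18, L:15, M:17, N:18.
The smallest farness is 15, for L, so L has the highest closeness.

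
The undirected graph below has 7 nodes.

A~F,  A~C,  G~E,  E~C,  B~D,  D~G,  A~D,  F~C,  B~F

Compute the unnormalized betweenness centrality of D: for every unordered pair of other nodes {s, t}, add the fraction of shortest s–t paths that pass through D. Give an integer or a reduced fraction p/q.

11/3

Pairs whose geodesics pass through D — B–A: 1/2; B–E: 1/2; B–G: 1; F–G: 2/3; A–G: 1.
All other pairs contribute 0.
Summing the contributions gives betweenness(D) = 11/3.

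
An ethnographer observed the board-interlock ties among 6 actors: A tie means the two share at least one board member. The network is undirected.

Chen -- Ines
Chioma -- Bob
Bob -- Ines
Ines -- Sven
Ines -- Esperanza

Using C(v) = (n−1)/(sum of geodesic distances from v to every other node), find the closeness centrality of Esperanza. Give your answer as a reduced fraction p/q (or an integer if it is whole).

Distances from Esperanza: Bob:2, Chen:2, Chioma:3, Ines:1, Sven:2. Sum = 10.
n = 6, so closeness = 5/10 = 1/2.

1/2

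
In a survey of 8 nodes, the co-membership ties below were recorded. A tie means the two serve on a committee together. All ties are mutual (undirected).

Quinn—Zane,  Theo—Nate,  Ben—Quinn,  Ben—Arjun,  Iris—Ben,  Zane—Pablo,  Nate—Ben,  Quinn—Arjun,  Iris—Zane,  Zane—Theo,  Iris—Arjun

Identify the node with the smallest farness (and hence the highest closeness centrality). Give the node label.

Farness (sum of distances to all others) for each node — Arjun:13, Ben:11, Iris:11, Nate:13, Pablo:16, Quinn:11, Theo:13, Zane:10.
The smallest farness is 10, for Zane, so Zane has the highest closeness.

Zane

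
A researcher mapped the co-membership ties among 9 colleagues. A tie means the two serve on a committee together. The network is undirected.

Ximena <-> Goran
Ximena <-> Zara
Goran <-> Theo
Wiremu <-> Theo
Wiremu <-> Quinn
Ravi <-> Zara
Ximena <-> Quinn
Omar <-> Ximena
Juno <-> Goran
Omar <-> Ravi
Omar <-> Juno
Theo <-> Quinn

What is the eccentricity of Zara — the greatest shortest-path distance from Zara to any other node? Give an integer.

Distances from Zara: Goran:2, Juno:3, Omar:2, Quinn:2, Ravi:1, Theo:3, Wiremu:3, Ximena:1.
The largest is 3 (to Juno, Theo, and Wiremu), so the eccentricity of Zara is 3.

3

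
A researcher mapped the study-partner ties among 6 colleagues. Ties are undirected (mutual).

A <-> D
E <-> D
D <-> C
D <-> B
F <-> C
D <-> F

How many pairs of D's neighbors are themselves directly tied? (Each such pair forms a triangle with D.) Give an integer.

D's neighbors: A, B, C, E, and F.
Neighbor pairs that are themselves tied: D–C–F. Each forms one triangle with D, for 1 in total.

1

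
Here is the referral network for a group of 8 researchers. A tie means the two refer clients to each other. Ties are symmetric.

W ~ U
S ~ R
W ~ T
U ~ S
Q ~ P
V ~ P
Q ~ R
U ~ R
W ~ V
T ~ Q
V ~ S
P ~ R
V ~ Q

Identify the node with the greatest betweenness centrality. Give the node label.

Unnormalized betweenness of each node: P:1/3, Q:10/3, R:13/4, S:5/6, T:1/2, U:7/4, V:7/2, W:5/2.
V has the largest value, 7/2, making it the main broker — the node through which the most shortest paths run.

V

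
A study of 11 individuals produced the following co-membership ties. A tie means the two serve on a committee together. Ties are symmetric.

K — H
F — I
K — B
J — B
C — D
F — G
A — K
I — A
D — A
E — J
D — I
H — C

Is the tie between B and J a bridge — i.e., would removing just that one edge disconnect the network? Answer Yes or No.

Without the B–J edge there is no alternate route between B and J, so the network disconnects. It is a bridge.

Yes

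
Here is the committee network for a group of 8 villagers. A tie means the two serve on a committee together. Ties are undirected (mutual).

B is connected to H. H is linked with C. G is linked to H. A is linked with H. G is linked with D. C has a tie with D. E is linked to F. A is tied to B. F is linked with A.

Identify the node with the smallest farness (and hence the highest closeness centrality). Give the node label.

H

Farness (sum of distances to all others) for each node — A:12, B:14, C:15, D:19, E:22, F:16, G:15, H:11.
The smallest farness is 11, for H, so H has the highest closeness.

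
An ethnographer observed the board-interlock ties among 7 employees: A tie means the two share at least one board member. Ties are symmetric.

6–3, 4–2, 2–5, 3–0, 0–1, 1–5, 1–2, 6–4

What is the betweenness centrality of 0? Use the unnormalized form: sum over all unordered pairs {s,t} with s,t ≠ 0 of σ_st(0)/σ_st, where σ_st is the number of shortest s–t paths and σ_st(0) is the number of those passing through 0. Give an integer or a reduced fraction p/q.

Pairs whose geodesics pass through 0 — 2–3: 1/2; 5–3: 1; 1–3: 1; 1–6: 1/2.
All other pairs contribute 0.
Summing the contributions gives betweenness(0) = 3.

3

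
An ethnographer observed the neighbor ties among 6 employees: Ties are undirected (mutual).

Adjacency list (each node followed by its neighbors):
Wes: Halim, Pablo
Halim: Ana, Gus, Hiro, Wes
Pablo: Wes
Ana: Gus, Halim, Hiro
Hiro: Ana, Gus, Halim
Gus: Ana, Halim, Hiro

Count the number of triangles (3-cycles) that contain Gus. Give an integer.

3

Gus's neighbors: Ana, Halim, and Hiro.
Neighbor pairs that are themselves tied: Gus–Ana–Halim; Gus–Ana–Hiro; Gus–Halim–Hiro. Each forms one triangle with Gus, for 3 in total.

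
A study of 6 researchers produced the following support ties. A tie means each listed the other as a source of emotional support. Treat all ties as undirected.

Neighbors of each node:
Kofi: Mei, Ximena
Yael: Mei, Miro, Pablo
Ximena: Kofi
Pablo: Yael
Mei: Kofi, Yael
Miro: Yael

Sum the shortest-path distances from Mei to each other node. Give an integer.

8

Distances from Mei: Kofi:1, Miro:2, Pablo:2, Ximena:2, Yael:1.
Sum = 1 + 2 + 2 + 2 + 1 = 8.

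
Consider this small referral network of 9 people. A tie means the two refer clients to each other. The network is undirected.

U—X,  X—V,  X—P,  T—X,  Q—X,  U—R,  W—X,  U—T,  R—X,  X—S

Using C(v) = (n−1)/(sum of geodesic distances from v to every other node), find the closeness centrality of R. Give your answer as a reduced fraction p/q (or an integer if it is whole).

4/7

Distances from R: P:2, Q:2, S:2, T:2, U:1, V:2, W:2, X:1. Sum = 14.
n = 9, so closeness = 8/14 = 4/7.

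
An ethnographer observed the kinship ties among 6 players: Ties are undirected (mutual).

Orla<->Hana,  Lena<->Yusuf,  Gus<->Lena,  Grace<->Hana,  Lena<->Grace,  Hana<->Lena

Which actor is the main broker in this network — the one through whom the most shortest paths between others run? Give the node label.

Unnormalized betweenness of each node: Grace:0, Gus:0, Hana:4, Lena:7, Orla:0, Yusuf:0.
Lena has the largest value, 7, making it the main broker — the node through which the most shortest paths run.

Lena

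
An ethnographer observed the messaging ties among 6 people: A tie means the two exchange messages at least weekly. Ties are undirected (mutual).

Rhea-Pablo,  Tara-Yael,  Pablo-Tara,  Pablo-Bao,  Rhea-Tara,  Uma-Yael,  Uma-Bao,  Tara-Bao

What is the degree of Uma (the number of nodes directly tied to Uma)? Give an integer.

Uma is directly tied to Bao and Yael. That is 2 neighbors, so the degree of Uma is 2.

2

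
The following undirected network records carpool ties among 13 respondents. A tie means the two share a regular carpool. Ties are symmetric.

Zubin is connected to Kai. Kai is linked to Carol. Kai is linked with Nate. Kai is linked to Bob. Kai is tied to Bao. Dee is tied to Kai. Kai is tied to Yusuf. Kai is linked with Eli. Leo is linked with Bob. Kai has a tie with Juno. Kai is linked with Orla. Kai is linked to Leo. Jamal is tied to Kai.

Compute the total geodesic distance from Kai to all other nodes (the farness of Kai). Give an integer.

12

Distances from Kai: Bao:1, Bob:1, Carol:1, Dee:1, Eli:1, Jamal:1, Juno:1, Leo:1, Nate:1, Orla:1, Yusuf:1, Zubin:1.
Sum = 1 + 1 + 1 + 1 + 1 + 1 + 1 + 1 + 1 + 1 + 1 + 1 = 12.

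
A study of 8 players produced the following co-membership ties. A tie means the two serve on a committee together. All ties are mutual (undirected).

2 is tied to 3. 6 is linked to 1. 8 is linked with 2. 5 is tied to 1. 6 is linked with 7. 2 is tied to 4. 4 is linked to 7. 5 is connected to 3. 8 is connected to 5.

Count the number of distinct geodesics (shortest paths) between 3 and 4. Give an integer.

The shortest distance is 2, and the only length-2 path is 3–2–4. So there is exactly 1 shortest path.

1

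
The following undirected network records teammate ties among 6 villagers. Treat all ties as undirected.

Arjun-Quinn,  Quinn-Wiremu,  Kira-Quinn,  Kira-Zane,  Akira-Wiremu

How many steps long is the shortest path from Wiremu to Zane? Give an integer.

One shortest route is Wiremu – Quinn – Kira – Zane, which uses 3 edges, and at distance 2 from Wiremu we only reach {Arjun, Kira}, which does not include Zane. So d(Wiremu,Zane) = 3.

3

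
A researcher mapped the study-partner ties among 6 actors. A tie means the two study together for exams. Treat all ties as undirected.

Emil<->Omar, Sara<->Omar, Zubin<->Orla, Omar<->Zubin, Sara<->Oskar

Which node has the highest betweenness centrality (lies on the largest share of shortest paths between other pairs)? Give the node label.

Omar

Unnormalized betweenness of each node: Emil:0, Omar:8, Orla:0, Oskar:0, Sara:4, Zubin:4.
Omar has the largest value, 8, making it the main broker — the node through which the most shortest paths run.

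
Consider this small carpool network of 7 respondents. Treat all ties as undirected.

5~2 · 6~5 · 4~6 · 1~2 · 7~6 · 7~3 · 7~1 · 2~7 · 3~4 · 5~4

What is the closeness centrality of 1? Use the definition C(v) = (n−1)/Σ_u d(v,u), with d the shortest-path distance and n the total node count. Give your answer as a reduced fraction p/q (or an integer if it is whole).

6/11

Distances from 1: 2:1, 3:2, 4:3, 5:2, 6:2, 7:1. Sum = 11.
n = 7, so closeness = 6/11.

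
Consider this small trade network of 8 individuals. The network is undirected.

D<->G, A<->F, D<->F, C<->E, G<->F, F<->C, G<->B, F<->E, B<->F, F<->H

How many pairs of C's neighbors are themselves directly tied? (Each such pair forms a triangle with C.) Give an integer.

1

C's neighbors: E and F.
Neighbor pairs that are themselves tied: C–E–F. Each forms one triangle with C, for 1 in total.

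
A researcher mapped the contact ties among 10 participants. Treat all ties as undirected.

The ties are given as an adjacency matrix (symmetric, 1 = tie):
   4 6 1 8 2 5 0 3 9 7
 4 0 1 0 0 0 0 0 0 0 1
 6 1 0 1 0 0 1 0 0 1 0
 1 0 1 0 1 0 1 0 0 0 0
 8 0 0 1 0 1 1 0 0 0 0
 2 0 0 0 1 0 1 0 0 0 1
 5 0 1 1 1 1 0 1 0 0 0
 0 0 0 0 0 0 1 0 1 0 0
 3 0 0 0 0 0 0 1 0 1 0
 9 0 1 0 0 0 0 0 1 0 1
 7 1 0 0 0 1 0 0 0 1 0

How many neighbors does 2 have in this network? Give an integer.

3

2 is directly tied to 5, 7, and 8. That is 3 neighbors, so the degree of 2 is 3.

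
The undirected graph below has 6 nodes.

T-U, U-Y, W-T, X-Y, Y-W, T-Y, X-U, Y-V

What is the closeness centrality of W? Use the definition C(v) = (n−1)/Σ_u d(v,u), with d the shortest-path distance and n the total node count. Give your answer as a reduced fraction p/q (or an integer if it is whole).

5/8

Distances from W: T:1, U:2, V:2, X:2, Y:1. Sum = 8.
n = 6, so closeness = 5/8.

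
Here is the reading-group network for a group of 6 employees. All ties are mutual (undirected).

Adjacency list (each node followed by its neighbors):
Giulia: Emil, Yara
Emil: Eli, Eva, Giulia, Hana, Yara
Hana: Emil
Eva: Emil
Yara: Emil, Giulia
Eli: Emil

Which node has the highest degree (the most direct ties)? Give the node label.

Degrees — Eli:1, Emil:5, Eva:1, Giulia:2, Hana:1, Yara:2.
The maximum is 5, attained only by Emil.

Emil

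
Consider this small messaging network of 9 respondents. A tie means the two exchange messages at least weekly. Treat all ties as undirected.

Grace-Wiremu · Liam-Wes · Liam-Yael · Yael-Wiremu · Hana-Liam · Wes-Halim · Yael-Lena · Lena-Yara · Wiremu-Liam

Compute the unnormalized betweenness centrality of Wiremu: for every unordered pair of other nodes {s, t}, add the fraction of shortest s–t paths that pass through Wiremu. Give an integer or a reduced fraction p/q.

Pairs whose geodesics pass through Wiremu — Wes–Grace: 1; Yael–Grace: 1; Yara–Grace: 1; Grace–Lena: 1; Grace–Halim: 1; Grace–Hana: 1; Grace–Liam: 1.
All other pairs contribute 0.
Summing the contributions gives betweenness(Wiremu) = 7.

7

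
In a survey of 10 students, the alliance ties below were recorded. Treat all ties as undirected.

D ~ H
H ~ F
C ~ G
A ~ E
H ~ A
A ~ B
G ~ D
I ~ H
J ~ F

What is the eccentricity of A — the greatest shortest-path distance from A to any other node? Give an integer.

Distances from A: B:1, C:4, D:2, E:1, F:2, G:3, H:1, I:2, J:3.
The largest is 4 (to C), so the eccentricity of A is 4.

4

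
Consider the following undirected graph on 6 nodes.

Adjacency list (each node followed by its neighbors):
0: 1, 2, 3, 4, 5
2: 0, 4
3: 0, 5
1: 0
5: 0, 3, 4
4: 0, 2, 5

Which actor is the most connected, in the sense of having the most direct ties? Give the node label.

Degrees — 0:5, 1:1, 2:2, 3:2, 4:3, 5:3.
The maximum is 5, attained only by 0.

0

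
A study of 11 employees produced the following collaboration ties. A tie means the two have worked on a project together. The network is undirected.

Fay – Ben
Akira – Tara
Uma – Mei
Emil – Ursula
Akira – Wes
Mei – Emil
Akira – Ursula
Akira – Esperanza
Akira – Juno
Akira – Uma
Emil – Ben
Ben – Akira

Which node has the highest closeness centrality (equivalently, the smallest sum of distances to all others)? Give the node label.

Akira

Farness (sum of distances to all others) for each node — Akira:13, Ben:17, Emil:21, Esperanza:22, Fay:26, Juno:22, Mei:23, Tara:22, Uma:19, Ursula:19, Wes:22.
The smallest farness is 13, for Akira, so Akira has the highest closeness.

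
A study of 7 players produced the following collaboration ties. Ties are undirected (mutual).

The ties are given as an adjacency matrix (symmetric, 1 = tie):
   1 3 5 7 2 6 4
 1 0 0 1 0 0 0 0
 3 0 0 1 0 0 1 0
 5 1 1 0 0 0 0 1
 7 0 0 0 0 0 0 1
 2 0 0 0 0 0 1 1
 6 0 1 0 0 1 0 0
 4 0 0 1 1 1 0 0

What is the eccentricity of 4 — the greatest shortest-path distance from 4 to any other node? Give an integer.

2

Distances from 4: 1:2, 2:1, 3:2, 5:1, 6:2, 7:1.
The largest is 2 (to 1, 3, and 6), so the eccentricity of 4 is 2.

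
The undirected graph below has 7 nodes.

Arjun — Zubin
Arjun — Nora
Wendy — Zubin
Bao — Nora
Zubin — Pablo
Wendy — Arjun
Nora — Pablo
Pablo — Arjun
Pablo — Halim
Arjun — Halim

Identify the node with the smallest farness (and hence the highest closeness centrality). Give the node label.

Farness (sum of distances to all others) for each node — Arjun:7, Bao:14, Halim:11, Nora:9, Pablo:8, Wendy:11, Zubin:10.
The smallest farness is 7, for Arjun, so Arjun has the highest closeness.

Arjun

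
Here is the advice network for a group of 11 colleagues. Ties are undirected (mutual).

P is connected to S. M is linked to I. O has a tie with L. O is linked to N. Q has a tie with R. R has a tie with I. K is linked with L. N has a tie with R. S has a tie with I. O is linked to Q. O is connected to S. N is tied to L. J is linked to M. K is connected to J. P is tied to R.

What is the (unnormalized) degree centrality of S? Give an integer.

3

S is directly tied to I, O, and P. That is 3 neighbors, so the degree of S is 3.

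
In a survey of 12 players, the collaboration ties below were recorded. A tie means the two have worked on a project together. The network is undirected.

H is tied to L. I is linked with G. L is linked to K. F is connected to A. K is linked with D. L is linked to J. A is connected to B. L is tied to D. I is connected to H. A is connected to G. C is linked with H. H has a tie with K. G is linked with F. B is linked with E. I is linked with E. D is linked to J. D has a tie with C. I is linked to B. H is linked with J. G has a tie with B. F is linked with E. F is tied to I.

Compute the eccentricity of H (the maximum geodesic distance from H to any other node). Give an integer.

Distances from H: A:3, B:2, C:1, D:2, E:2, F:2, G:2, I:1, J:1, K:1, L:1.
The largest is 3 (to A), so the eccentricity of H is 3.

3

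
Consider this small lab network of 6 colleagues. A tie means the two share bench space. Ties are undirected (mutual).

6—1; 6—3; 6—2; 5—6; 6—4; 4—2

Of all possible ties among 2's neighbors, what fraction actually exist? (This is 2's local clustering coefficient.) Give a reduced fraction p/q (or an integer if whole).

1

2's neighbors: 4 and 6 (k = 2).
Possible neighbor pairs: C(2,2) = 1. Edges among them: 4–6 → e = 1.
Clustering(2) = 1/1.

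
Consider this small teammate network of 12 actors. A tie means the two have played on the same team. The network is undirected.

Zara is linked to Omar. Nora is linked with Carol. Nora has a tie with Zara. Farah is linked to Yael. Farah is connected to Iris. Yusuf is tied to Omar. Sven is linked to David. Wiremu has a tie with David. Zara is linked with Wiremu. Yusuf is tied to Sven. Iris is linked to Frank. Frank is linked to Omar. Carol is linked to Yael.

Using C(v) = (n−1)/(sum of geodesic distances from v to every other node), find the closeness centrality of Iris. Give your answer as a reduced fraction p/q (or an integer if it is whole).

11/32

Distances from Iris: Carol:3, David:5, Farah:1, Frank:1, Nora:4, Omar:2, Sven:4, Wiremu:4, Yael:2, Yusuf:3, Zara:3. Sum = 32.
n = 12, so closeness = 11/32.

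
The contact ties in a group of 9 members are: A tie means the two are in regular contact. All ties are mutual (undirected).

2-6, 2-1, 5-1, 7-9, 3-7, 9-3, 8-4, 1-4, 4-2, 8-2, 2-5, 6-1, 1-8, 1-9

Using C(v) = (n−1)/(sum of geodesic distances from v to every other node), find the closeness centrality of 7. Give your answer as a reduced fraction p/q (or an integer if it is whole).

8/19

Distances from 7: 1:2, 2:3, 3:1, 4:3, 5:3, 6:3, 8:3, 9:1. Sum = 19.
n = 9, so closeness = 8/19.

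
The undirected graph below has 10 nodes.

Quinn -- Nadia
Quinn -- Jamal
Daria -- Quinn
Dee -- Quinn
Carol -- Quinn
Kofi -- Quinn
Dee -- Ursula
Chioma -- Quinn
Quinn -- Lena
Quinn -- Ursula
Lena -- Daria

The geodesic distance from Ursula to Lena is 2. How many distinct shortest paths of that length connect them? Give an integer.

1

The shortest distance is 2, and the only length-2 path is Ursula–Quinn–Lena. So there is exactly 1 shortest path.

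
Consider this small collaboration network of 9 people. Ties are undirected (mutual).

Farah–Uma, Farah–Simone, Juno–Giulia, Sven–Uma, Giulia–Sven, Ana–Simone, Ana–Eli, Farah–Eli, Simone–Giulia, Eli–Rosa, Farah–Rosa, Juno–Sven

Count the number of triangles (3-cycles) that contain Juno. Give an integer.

1

Juno's neighbors: Giulia and Sven.
Neighbor pairs that are themselves tied: Juno–Giulia–Sven. Each forms one triangle with Juno, for 1 in total.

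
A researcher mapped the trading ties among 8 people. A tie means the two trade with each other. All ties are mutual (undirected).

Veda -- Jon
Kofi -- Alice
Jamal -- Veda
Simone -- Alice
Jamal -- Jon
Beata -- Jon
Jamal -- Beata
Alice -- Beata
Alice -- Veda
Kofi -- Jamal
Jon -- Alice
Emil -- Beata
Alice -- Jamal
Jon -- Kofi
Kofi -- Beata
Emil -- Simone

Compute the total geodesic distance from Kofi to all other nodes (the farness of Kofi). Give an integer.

Distances from Kofi: Alice:1, Beata:1, Emil:2, Jamal:1, Jon:1, Simone:2, Veda:2.
Sum = 1 + 1 + 2 + 1 + 1 + 2 + 2 = 10.

10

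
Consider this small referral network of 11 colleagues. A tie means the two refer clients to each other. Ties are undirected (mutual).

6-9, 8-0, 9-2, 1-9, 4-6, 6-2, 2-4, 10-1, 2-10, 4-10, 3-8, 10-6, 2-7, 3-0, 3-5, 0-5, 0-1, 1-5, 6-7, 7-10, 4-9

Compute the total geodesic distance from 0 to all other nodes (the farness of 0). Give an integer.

20

Distances from 0: 1:1, 2:3, 3:1, 4:3, 5:1, 6:3, 7:3, 8:1, 9:2, 10:2.
Sum = 1 + 3 + 1 + 3 + 1 + 3 + 3 + 1 + 2 + 2 = 20.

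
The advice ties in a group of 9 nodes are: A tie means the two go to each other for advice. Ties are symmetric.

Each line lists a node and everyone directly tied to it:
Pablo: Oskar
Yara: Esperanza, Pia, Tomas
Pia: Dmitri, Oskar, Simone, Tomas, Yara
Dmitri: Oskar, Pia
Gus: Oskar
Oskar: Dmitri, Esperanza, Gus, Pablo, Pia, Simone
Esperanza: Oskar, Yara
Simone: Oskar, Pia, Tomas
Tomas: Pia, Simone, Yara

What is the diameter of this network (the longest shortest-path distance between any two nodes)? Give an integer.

3

Eccentricity of each node (its greatest distance to any other): Dmitri:2, Esperanza:2, Gus:3, Oskar:2, Pablo:3, Pia:2, Simone:2, Tomas:3, Yara:3.
The maximum eccentricity is 3, realized for instance by the pair Gus–Yara via Gus – Oskar – Esperanza – Yara. So the diameter is 3.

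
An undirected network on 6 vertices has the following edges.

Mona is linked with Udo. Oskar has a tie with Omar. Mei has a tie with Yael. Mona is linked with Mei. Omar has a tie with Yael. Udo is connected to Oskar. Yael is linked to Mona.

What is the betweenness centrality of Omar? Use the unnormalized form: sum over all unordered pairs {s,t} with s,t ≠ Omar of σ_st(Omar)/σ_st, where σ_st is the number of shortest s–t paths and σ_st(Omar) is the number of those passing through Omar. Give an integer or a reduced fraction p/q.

Pairs whose geodesics pass through Omar — Yael–Oskar: 1; Mei–Oskar: 1/2.
All other pairs contribute 0.
Summing the contributions gives betweenness(Omar) = 3/2.

3/2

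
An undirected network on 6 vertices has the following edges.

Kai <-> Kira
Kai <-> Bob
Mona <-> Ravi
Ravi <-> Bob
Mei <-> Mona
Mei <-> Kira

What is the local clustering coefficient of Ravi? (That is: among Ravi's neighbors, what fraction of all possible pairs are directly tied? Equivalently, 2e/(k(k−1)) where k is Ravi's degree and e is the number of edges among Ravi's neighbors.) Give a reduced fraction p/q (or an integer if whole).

0

Ravi's neighbors: Bob and Mona (k = 2).
Possible neighbor pairs: C(2,2) = 1. Edges among them: none → e = 0.
Clustering(Ravi) = 0/1.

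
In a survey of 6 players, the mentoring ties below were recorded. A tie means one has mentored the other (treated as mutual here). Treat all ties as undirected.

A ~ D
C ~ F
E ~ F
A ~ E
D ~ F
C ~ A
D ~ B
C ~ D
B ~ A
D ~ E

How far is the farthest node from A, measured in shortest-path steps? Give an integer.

2

Distances from A: B:1, C:1, D:1, E:1, F:2.
The largest is 2 (to F), so the eccentricity of A is 2.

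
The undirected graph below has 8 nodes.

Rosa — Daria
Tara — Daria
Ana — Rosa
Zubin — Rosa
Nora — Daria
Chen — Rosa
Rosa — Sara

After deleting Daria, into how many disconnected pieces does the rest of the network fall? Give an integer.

3

Without Daria, the remaining ties split the others into: {Ana, Chen, Rosa, Sara, Zubin}; {Tara}; {Nora}.
That's 3 separate components.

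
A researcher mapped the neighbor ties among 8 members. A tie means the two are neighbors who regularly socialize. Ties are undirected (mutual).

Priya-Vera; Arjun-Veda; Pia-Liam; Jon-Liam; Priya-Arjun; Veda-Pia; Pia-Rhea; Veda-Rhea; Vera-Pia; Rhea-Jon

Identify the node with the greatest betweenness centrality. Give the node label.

Pia

Unnormalized betweenness of each node: Arjun:11/6, Jon:1/2, Liam:4/3, Pia:26/3, Priya:1, Rhea:11/3, Veda:29/6, Vera:19/6.
Pia has the largest value, 26/3, making it the main broker — the node through which the most shortest paths run.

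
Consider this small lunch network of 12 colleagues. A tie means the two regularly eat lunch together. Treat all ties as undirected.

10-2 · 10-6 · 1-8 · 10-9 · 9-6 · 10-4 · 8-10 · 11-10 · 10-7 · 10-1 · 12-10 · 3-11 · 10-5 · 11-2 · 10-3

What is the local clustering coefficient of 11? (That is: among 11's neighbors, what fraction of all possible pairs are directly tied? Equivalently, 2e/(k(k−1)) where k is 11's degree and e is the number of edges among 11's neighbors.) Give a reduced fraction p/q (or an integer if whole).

11's neighbors: 2, 3, and 10 (k = 3).
Possible neighbor pairs: C(3,2) = 3. Edges among them: 2–10, 3–10 → e = 2.
Clustering(11) = 2/3.

2/3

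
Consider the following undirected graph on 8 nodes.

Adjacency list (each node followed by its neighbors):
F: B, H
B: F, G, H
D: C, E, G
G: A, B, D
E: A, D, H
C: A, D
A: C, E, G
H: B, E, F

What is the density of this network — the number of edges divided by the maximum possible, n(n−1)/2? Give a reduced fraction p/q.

There are 11 edges and 8 nodes, so the maximum possible is C(8,2) = 28.
Density = 11/28.

11/28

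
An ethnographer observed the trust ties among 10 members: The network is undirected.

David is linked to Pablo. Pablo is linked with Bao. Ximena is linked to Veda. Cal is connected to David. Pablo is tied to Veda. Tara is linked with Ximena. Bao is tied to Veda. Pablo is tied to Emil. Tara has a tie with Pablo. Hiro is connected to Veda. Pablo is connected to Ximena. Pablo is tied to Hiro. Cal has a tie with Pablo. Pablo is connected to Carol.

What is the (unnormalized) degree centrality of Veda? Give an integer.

Veda is directly tied to Bao, Hiro, Pablo, and Ximena. That is 4 neighbors, so the degree of Veda is 4.

4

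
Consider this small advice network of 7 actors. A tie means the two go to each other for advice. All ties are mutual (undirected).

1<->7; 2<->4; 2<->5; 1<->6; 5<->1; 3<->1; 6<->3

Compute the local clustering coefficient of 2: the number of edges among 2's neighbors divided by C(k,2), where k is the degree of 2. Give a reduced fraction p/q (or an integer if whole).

2's neighbors: 4 and 5 (k = 2).
Possible neighbor pairs: C(2,2) = 1. Edges among them: none → e = 0.
Clustering(2) = 0/1.

0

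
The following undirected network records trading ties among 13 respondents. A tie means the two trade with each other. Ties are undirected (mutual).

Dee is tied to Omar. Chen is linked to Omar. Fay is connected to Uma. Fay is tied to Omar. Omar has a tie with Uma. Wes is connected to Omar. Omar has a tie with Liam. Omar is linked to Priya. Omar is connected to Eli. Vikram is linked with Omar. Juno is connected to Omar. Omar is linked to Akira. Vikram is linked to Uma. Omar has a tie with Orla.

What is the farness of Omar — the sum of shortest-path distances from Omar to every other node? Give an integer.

Distances from Omar: Akira:1, Chen:1, Dee:1, Eli:1, Fay:1, Juno:1, Liam:1, Orla:1, Priya:1, Uma:1, Vikram:1, Wes:1.
Sum = 1 + 1 + 1 + 1 + 1 + 1 + 1 + 1 + 1 + 1 + 1 + 1 = 12.

12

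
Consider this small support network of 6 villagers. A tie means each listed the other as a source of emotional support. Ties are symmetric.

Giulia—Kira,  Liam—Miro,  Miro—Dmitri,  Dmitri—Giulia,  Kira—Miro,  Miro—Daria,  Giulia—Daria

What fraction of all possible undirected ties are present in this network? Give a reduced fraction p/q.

7/15

There are 7 edges and 6 nodes, so the maximum possible is C(6,2) = 15.
Density = 7/15.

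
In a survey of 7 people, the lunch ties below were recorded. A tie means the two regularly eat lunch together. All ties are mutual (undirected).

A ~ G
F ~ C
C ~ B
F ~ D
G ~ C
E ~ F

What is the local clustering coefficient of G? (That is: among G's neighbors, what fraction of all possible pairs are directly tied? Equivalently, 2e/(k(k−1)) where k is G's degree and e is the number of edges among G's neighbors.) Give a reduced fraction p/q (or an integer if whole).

G's neighbors: A and C (k = 2).
Possible neighbor pairs: C(2,2) = 1. Edges among them: none → e = 0.
Clustering(G) = 0/1.

0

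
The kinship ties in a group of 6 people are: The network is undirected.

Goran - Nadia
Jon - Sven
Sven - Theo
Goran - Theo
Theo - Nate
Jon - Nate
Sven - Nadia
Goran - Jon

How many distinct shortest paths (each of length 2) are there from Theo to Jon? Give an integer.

3

The shortest distance is 2. The length-2 paths are: Theo–Nate–Jon; Theo–Sven–Jon; Theo–Goran–Jon.
That gives 3 distinct shortest paths.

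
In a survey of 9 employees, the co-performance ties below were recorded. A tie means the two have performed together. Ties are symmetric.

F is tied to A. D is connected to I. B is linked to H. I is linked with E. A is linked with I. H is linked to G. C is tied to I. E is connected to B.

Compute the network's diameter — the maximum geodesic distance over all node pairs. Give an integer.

6

Eccentricity of each node (its greatest distance to any other): A:5, B:4, C:5, D:5, E:3, F:6, G:6, H:5, I:4.
The maximum eccentricity is 6, realized for instance by the pair F–G via F – A – I – E – B – H – G. So the diameter is 6.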